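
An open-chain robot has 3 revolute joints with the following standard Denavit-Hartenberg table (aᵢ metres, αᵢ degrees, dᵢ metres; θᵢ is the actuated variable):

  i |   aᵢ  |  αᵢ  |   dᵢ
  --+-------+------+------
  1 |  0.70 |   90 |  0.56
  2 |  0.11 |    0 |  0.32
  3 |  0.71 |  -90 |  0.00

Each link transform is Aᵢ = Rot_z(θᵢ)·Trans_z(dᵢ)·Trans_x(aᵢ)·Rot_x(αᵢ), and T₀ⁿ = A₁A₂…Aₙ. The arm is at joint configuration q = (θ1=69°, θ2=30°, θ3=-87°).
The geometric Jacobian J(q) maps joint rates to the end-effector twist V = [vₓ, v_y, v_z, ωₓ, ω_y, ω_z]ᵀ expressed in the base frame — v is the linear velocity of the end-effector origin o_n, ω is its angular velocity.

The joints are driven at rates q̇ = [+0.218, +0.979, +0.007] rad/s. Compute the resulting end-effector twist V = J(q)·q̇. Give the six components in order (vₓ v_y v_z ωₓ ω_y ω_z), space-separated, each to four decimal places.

-0.0244 0.6553 0.4745 0.9205 -0.3534 0.2180

o_n = [0.7223, 0.9888, 0.0195]
J₁: ẑ×o_n = [-0.9888, 0.7223, 0.0000], ω = ẑ
J2: z=[0.9336, -0.3584, 0.0000] o=[0.2509, 0.6535, 0.5600] → [0.1937, 0.5046, 0.4820, 0.9336, -0.3584, 0.0000]
J3: z=[0.9336, -0.3584, 0.0000] o=[0.5837, 0.6278, 0.6150] → [0.2134, 0.5559, 0.3867, 0.9336, -0.3584, 0.0000]
V = J·q̇ = [-0.0244, 0.6553, 0.4745, 0.9205, -0.3534, 0.2180]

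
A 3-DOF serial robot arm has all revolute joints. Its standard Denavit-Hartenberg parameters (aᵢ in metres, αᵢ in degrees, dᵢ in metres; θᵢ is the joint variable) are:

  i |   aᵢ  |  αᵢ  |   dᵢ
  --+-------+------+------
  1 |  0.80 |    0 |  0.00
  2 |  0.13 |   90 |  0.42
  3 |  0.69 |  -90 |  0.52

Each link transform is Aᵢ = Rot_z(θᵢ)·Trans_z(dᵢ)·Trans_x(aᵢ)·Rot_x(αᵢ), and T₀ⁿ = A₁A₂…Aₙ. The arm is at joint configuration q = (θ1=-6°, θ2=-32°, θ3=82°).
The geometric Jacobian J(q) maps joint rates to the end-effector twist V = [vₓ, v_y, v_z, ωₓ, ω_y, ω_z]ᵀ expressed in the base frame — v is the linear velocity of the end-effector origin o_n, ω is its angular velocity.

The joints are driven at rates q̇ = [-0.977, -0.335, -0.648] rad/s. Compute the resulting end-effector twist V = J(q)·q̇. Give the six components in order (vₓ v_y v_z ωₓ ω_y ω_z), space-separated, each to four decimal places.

o_n = [0.6536, -0.6325, 1.1033]
J₁: ẑ×o_n = [0.6325, 0.6536, -0.0000], ω = ẑ
J2: z=[0.0000, 0.0000, 1.0000] o=[0.7956, -0.0836, 0.0000] → [0.5489, -0.1420, 0.0000, 0.0000, 0.0000, 1.0000]
J3: z=[-0.6157, -0.7880, 0.0000] o=[0.8981, -0.1637, 0.4200] → [-0.5384, 0.4207, 0.0960, -0.6157, -0.7880, 0.0000]
V = J·q̇ = [-0.4530, -0.8636, -0.0622, 0.3989, 0.5106, -1.3120]

-0.4530 -0.8636 -0.0622 0.3989 0.5106 -1.3120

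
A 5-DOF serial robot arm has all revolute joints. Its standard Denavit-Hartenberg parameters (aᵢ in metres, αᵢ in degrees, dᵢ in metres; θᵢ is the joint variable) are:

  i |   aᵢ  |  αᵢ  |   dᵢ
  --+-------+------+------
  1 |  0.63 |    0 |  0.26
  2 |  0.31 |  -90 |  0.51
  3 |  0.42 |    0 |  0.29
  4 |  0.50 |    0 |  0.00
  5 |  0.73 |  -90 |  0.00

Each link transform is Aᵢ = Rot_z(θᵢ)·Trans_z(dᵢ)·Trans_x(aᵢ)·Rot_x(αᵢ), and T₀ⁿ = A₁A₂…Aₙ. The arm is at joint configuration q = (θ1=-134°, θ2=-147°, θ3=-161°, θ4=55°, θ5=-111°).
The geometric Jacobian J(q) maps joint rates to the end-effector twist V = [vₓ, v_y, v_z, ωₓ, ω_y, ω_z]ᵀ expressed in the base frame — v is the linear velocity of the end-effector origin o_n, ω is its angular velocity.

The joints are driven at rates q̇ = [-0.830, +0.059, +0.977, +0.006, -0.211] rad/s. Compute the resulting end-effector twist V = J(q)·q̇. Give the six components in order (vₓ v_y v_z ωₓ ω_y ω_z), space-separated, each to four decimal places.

-0.8940 0.9636 0.9735 -0.7578 0.1473 -0.7710

o_n = [-0.8765, -1.1909, 0.9480]
J₁: ẑ×o_n = [1.1909, -0.8765, 0.0000], ω = ẑ
J2: z=[0.0000, 0.0000, 1.0000] o=[-0.4376, -0.4532, 0.2600] → [0.7378, -0.4388, 0.0000, 0.0000, 0.0000, 1.0000]
J3: z=[-0.9816, 0.1908, 0.0000] o=[-0.3785, -0.1489, 0.7700] → [0.0340, 0.1748, 1.1179, -0.9816, 0.1908, 0.0000]
J4: z=[-0.9816, 0.1908, 0.0000] o=[-0.7389, -0.4834, 0.9067] → [0.0079, 0.0405, 0.7208, -0.9816, 0.1908, 0.0000]
J5: z=[-0.9816, 0.1908, 0.0000] o=[-0.7652, -0.6187, 1.3874] → [-0.0838, -0.4313, 0.5830, -0.9816, 0.1908, 0.0000]
V = J·q̇ = [-0.8940, 0.9636, 0.9735, -0.7578, 0.1473, -0.7710]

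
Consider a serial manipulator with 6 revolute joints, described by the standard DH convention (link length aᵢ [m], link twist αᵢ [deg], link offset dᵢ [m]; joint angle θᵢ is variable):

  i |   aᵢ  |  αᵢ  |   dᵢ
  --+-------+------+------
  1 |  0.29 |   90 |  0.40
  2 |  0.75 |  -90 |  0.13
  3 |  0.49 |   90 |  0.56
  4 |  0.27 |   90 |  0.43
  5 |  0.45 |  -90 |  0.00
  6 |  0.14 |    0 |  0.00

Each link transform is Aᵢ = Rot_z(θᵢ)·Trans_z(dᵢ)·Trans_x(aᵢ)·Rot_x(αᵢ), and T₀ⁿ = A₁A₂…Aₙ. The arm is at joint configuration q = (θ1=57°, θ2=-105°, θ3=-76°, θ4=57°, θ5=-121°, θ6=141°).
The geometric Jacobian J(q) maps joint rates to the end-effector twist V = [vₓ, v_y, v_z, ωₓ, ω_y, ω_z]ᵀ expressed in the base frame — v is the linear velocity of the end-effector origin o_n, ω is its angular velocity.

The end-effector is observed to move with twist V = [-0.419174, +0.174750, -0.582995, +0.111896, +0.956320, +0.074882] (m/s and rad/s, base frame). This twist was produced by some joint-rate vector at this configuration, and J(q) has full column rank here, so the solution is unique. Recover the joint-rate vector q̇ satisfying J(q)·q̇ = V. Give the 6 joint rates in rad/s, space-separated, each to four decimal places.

o_n = [0.9339, 0.3055, -0.4826]
J₁: ẑ×o_n = [-0.3055, 0.9339, 0.0000], ω = ẑ
J2: z=[0.8387, -0.5446, 0.0000] o=[0.1579, 0.2432, 0.4000] → [0.4807, 0.7402, 0.4748, 0.8387, -0.5446, 0.0000]
J3: z=[0.5261, 0.8101, -0.2588] o=[0.1613, 0.0096, -0.3244] → [-0.0515, -0.1168, -0.4703, 0.5261, 0.8101, -0.2588]
J4: z=[0.3397, 0.0789, 0.9372] o=[0.8379, 0.1786, -0.5839] → [-0.1109, 0.0555, 0.0355, 0.3397, 0.0789, 0.9372]
J5: z=[0.3674, -0.9285, -0.0550] o=[1.2177, 0.3105, -0.2738] → [0.1935, 0.0923, -0.2654, 0.3674, -0.9285, -0.0550]
J6: z=[0.5672, 0.2705, -0.7779] o=[0.8860, 0.1960, -0.5556] → [0.1049, -0.0786, 0.0492, 0.5672, 0.2705, -0.7779]
q̇ = J⁺·V = [0.6830, -0.4550, 0.7970, -0.2110, -0.0090, 0.2630]

0.6830 -0.4550 0.7970 -0.2110 -0.0090 0.2630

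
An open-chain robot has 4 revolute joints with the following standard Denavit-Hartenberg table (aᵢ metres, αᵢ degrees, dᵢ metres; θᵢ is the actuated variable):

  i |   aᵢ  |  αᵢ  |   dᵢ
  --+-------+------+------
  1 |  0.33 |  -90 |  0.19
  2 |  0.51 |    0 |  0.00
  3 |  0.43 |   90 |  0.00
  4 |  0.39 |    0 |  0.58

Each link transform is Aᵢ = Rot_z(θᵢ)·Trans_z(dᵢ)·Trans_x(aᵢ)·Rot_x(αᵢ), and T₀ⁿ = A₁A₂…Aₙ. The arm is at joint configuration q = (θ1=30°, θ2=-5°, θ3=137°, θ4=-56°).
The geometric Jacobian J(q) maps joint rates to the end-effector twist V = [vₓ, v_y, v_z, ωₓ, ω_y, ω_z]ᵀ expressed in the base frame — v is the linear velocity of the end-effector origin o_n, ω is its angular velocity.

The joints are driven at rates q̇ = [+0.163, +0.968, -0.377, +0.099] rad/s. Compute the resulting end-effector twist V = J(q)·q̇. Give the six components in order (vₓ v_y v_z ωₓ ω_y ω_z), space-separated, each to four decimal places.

o_n = [0.8852, 0.1377, -0.6353]
J₁: ẑ×o_n = [-0.1377, 0.8852, 0.0000], ω = ẑ
J2: z=[-0.5000, 0.8660, 0.0000] o=[0.2858, 0.1650, 0.1900] → [-0.7147, -0.4126, -0.5054, -0.5000, 0.8660, 0.0000]
J3: z=[-0.5000, 0.8660, 0.0000] o=[0.7258, 0.4190, 0.2344] → [-0.7532, -0.4349, 0.0026, -0.5000, 0.8660, 0.0000]
J4: z=[0.6436, 0.3716, -0.6691] o=[0.4766, 0.2752, -0.0851] → [-0.2964, 0.0807, -0.2403, 0.6436, 0.3716, -0.6691]
V = J·q̇ = [-0.4597, -0.0832, -0.5140, -0.2318, 0.5486, 0.0968]

-0.4597 -0.0832 -0.5140 -0.2318 0.5486 0.0968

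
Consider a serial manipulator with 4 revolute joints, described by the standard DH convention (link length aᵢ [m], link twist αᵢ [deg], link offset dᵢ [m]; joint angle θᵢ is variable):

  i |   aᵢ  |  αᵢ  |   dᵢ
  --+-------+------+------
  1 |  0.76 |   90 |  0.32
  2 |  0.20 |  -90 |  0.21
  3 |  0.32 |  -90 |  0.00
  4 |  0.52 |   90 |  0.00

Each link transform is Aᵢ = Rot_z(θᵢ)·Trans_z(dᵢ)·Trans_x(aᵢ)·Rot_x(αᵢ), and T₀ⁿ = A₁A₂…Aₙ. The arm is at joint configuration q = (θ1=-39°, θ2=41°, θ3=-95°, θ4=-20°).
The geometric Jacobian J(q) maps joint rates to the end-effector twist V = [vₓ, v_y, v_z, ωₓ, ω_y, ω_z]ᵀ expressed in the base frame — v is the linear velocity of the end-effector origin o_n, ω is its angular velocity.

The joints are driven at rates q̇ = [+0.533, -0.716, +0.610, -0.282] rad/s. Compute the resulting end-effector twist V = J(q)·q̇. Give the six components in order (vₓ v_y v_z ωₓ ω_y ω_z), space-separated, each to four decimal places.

o_n = [-0.0632, -1.2556, 0.5392]
J₁: ẑ×o_n = [1.2556, -0.0632, 0.0000], ω = ẑ
J2: z=[-0.6293, -0.7771, 0.0000] o=[0.5906, -0.4783, 0.3200] → [-0.1704, 0.1379, -0.0189, -0.6293, -0.7771, 0.0000]
J3: z=[-0.5099, 0.4129, 0.7547] o=[0.5758, -0.7365, 0.4512] → [0.4281, -0.4374, 0.5285, -0.5099, 0.4129, 0.7547]
J4: z=[0.5294, -0.5409, 0.6536] o=[0.3588, -0.9710, 0.4329] → [0.1285, -0.3321, -0.3790, 0.5294, -0.5409, 0.6536]
V = J·q̇ = [1.0161, -0.3056, 0.4428, -0.0097, 0.9608, 0.8091]

1.0161 -0.3056 0.4428 -0.0097 0.9608 0.8091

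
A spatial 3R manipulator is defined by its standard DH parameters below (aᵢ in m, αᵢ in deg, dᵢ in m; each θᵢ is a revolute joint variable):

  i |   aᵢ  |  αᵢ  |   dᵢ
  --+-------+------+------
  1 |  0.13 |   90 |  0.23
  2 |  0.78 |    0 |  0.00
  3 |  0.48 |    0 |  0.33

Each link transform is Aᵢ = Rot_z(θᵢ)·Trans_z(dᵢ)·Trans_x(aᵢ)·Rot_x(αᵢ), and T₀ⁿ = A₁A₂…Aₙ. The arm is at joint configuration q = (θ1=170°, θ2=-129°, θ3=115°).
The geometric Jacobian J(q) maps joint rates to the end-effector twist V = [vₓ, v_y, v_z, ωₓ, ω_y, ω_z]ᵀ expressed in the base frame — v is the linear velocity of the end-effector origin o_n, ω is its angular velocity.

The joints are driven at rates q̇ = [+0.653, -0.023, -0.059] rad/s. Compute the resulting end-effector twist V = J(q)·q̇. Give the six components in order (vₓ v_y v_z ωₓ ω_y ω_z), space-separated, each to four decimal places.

-0.2010 -0.0341 -0.0269 -0.0142 -0.0808 0.6530

o_n = [-0.0460, 0.3432, -0.4923]
J₁: ẑ×o_n = [-0.3432, -0.0460, 0.0000], ω = ẑ
J2: z=[0.1736, 0.9848, 0.0000] o=[-0.1280, 0.0226, 0.2300] → [-0.7113, 0.1254, -0.0251, 0.1736, 0.9848, 0.0000]
J3: z=[0.1736, 0.9848, 0.0000] o=[0.3554, -0.0627, -0.3762] → [-0.1144, 0.0202, 0.4657, 0.1736, 0.9848, 0.0000]
V = J·q̇ = [-0.2010, -0.0341, -0.0269, -0.0142, -0.0808, 0.6530]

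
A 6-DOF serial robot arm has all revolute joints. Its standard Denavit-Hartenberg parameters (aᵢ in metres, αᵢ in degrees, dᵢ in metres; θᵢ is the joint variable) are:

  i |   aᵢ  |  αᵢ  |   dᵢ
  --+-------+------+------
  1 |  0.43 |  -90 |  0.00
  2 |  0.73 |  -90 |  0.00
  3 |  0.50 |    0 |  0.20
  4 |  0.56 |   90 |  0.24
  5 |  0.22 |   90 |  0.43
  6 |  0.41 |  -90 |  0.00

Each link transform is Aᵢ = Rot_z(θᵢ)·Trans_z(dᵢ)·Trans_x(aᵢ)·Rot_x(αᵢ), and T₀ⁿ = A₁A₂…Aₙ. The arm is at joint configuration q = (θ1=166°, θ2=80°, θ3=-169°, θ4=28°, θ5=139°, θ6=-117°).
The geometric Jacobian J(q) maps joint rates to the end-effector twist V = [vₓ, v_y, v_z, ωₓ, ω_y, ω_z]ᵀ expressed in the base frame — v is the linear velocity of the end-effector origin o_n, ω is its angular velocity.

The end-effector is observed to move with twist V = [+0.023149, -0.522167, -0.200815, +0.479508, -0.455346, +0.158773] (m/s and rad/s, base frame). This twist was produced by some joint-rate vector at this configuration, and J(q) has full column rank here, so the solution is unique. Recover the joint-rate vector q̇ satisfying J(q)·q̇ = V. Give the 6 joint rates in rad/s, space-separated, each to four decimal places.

0.4680 0.0450 0.5150 0.0850 -0.3470 0.0270

o_n = [-0.0313, -0.3853, 0.1333]
J₁: ẑ×o_n = [0.3853, -0.0313, 0.0000], ω = ẑ
J2: z=[-0.2419, -0.9703, 0.0000] o=[-0.4172, 0.1040, 0.0000] → [-0.1293, 0.0322, 0.4929, -0.2419, -0.9703, 0.0000]
J3: z=[0.9556, -0.2382, -0.1736] o=[-0.5402, 0.1347, -0.7189] → [-0.2933, -0.9027, -0.3757, 0.9556, -0.2382, -0.1736]
J4: z=[0.9556, -0.2382, -0.1736] o=[-0.2895, -0.0261, -0.2703] → [-0.1585, -0.4305, -0.2817, 0.9556, -0.2382, -0.1736]
J5: z=[0.2940, 0.7276, 0.6198] o=[-0.0721, -0.4436, 0.1166] → [-0.0239, 0.0204, -0.0126, 0.2940, 0.7276, 0.6198]
J6: z=[0.7072, -0.6018, 0.3711] o=[0.1958, -0.0583, 0.2310] → [0.1802, -0.0152, -0.3680, 0.7072, -0.6018, 0.3711]
q̇ = J⁺·V = [0.4680, 0.0450, 0.5150, 0.0850, -0.3470, 0.0270]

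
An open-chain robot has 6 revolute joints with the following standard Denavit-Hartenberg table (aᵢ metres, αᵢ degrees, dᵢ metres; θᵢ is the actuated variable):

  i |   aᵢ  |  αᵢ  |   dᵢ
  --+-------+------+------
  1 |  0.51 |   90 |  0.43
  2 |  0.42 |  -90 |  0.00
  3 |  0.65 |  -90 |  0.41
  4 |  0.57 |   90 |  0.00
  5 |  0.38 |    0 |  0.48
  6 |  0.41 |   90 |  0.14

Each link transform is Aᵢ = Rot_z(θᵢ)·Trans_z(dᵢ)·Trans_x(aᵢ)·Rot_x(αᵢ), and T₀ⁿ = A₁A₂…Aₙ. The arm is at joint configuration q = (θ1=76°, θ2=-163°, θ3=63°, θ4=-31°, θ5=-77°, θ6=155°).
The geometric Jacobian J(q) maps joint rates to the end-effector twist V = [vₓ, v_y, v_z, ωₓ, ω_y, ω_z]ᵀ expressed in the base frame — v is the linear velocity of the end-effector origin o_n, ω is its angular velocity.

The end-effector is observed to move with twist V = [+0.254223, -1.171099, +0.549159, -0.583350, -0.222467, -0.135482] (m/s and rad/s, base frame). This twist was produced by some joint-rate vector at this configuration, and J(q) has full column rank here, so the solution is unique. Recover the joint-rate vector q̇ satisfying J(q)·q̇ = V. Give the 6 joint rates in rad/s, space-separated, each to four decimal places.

o_n = [-0.8236, 0.3106, -1.0781]
J₁: ẑ×o_n = [-0.3106, -0.8236, 0.0000], ω = ẑ
J2: z=[0.9703, -0.2419, 0.0000] o=[0.1234, 0.4949, 0.4300] → [0.3648, 1.4633, -0.4078, 0.9703, -0.2419, 0.0000]
J3: z=[0.0707, 0.2837, -0.9563] o=[0.0262, 0.1051, 0.3072] → [-0.1965, 0.9107, 0.2556, 0.0707, 0.2837, -0.9563]
J4: z=[-0.2344, 0.9366, 0.2605] o=[-0.5750, 0.0877, -0.1712] → [-0.9075, -0.2773, 0.1806, -0.2344, 0.9366, 0.2605]
J5: z=[0.5600, 0.3491, -0.7514] o=[-1.0280, 0.0705, -0.5168] → [-0.0156, 0.1608, 0.0631, 0.5600, 0.3491, -0.7514]
J6: z=[0.5600, 0.3491, -0.7514] o=[-0.7403, -0.1113, -1.0257] → [0.2987, 0.0920, 0.2654, 0.5600, 0.3491, -0.7514]
q̇ = J⁺·V = [0.6320, -0.8710, 0.5250, -0.6670, -0.7310, 0.8530]

0.6320 -0.8710 0.5250 -0.6670 -0.7310 0.8530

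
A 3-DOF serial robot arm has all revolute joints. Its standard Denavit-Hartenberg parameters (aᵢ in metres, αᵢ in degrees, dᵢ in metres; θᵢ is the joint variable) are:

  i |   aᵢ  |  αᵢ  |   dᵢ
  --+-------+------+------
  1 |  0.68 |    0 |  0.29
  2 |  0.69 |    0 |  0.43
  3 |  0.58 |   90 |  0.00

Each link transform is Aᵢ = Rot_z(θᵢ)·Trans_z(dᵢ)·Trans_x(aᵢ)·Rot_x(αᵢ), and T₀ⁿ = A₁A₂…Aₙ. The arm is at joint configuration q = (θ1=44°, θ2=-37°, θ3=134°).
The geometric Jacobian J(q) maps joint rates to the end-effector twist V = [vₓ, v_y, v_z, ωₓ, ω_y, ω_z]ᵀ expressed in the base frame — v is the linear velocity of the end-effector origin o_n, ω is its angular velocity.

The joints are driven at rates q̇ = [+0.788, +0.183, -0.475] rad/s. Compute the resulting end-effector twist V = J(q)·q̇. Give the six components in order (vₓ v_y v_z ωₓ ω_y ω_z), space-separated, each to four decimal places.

o_n = [0.7233, 0.9215, 0.7200]
J₁: ẑ×o_n = [-0.9215, 0.7233, 0.0000], ω = ẑ
J2: z=[0.0000, 0.0000, 1.0000] o=[0.4892, 0.4724, 0.2900] → [-0.4491, 0.2341, 0.0000, 0.0000, 0.0000, 1.0000]
J3: z=[0.0000, 0.0000, 1.0000] o=[1.1740, 0.5565, 0.7200] → [-0.3650, -0.4507, 0.0000, 0.0000, 0.0000, 1.0000]
V = J·q̇ = [-0.6349, 0.8269, 0.0000, 0.0000, 0.0000, 0.4960]

-0.6349 0.8269 0.0000 0.0000 0.0000 0.4960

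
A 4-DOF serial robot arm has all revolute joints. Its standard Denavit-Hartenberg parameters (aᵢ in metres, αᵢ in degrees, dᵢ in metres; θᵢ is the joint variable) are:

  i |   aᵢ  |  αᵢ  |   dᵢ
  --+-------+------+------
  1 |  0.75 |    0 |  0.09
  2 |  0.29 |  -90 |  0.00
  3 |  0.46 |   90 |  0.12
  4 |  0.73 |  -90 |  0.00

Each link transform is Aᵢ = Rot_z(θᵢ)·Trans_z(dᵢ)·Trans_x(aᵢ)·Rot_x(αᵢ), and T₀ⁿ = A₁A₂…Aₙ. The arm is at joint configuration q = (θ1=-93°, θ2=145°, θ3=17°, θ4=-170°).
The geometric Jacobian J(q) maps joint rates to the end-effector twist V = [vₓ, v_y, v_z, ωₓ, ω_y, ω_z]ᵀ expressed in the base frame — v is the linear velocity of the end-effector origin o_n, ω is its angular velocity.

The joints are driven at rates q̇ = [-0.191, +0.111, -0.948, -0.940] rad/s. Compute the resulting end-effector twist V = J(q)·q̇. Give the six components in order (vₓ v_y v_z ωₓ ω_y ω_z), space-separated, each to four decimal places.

o_n = [-0.0078, -0.7197, 0.1657]
J₁: ẑ×o_n = [0.7197, -0.0078, 0.0000], ω = ẑ
J2: z=[0.0000, 0.0000, 1.0000] o=[-0.0393, -0.7490, 0.0900] → [-0.0293, 0.0314, 0.0000, 0.0000, 0.0000, 1.0000]
J3: z=[-0.7880, 0.6157, 0.0000] o=[0.1393, -0.5204, 0.0900] → [0.0466, 0.0597, 0.2476, -0.7880, 0.6157, 0.0000]
J4: z=[0.1800, 0.2304, 0.9563] o=[0.3156, -0.0999, -0.0445] → [0.6411, -0.3471, -0.0371, 0.1800, 0.2304, 0.9563]
V = J·q̇ = [-0.7876, 0.2747, -0.1999, 0.5778, -0.8002, -0.9789]

-0.7876 0.2747 -0.1999 0.5778 -0.8002 -0.9789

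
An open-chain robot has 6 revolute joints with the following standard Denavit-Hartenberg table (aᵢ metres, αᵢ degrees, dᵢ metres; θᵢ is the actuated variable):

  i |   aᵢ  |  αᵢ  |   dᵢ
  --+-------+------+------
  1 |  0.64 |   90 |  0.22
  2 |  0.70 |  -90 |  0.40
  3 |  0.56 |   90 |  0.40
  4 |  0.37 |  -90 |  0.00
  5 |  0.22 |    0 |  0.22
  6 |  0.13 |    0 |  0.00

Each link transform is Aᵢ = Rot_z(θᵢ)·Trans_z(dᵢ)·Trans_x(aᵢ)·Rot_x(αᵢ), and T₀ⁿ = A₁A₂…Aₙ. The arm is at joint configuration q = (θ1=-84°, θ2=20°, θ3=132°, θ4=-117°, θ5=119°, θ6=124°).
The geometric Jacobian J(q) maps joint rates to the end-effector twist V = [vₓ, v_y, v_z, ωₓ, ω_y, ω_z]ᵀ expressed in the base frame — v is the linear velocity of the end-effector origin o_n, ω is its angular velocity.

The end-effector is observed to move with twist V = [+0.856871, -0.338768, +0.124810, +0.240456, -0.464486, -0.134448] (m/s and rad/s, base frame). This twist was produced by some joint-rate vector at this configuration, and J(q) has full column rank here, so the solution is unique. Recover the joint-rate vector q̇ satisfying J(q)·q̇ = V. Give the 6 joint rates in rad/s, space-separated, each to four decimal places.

o_n = [0.1237, -0.7782, 0.3991]
J₁: ẑ×o_n = [0.7782, 0.1237, -0.0000], ω = ẑ
J2: z=[-0.9945, -0.1045, 0.0000] o=[0.0669, -0.6365, 0.2200] → [-0.0187, 0.1781, 0.1469, -0.9945, -0.1045, 0.0000]
J3: z=[-0.0358, 0.3401, 0.9397] o=[-0.2622, -1.3325, 0.4594] → [-0.5414, 0.3604, -0.1511, -0.0358, 0.3401, 0.9397]
J4: z=[0.7385, -0.6246, 0.2542] o=[0.1006, -0.8027, 0.7071] → [0.1861, 0.2333, 0.0325, 0.7385, -0.6246, 0.2542]
J5: z=[0.6162, 0.4720, -0.6305] o=[-0.0007, -1.0330, 0.4358] → [0.1433, -0.0558, 0.0983, 0.6162, 0.4720, -0.6305]
J6: z=[0.6162, 0.4720, -0.6305] o=[0.0220, -0.7426, 0.3264] → [0.0119, -0.1089, -0.0699, 0.6162, 0.4720, -0.6305]
q̇ = J⁺·V = [0.4250, -0.5970, -0.9370, -0.0740, 0.2120, -0.7510]

0.4250 -0.5970 -0.9370 -0.0740 0.2120 -0.7510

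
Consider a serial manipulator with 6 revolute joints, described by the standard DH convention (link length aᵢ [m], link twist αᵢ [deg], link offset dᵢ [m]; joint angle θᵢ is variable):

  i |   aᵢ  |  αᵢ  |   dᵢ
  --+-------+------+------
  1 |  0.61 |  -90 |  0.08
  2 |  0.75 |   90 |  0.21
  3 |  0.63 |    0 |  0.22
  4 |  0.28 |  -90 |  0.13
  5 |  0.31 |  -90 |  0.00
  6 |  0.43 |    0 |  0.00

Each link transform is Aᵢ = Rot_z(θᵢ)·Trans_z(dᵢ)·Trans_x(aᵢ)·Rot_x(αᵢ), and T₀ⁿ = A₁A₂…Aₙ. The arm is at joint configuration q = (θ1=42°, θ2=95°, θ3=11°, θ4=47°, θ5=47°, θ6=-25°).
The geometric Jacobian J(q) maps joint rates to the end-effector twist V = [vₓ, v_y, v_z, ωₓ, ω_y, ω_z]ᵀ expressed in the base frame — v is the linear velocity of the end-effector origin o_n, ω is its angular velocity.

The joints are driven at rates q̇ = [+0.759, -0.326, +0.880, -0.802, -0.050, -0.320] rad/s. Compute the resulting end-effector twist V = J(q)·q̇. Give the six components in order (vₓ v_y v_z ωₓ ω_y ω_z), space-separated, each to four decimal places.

-0.7190 0.4984 0.1713 0.3116 0.0733 0.5674

o_n = [-0.4861, 1.0003, -1.5153]
J₁: ẑ×o_n = [-1.0003, -0.4861, 0.0000], ω = ẑ
J2: z=[-0.6691, 0.7431, 0.0000] o=[0.4533, 0.4082, 0.0800] → [-1.1856, -1.0675, 0.3019, -0.6691, 0.7431, 0.0000]
J3: z=[0.7403, 0.6666, -0.0872] o=[0.2642, 0.5205, -0.6671] → [-0.5236, 0.6933, 0.8554, 0.7403, 0.6666, -0.0872]
J4: z=[0.7403, 0.6666, -0.0872] o=[0.3066, 0.7204, -1.3024] → [-0.1175, 0.2267, 0.7356, 0.7403, 0.6666, -0.0872]
J5: z=[-0.2997, 0.4433, 0.8448] o=[0.2343, 0.9749, -1.4615] → [-0.0453, -0.6248, 0.3117, -0.2997, 0.4433, 0.8448]
J6: z=[-0.0648, -0.8929, 0.4455] o=[-0.0607, 0.9505, -1.5534] → [-0.0562, -0.1871, -0.3831, -0.0648, -0.8929, 0.4455]
V = J·q̇ = [-0.7190, 0.4984, 0.1713, 0.3116, 0.0733, 0.5674]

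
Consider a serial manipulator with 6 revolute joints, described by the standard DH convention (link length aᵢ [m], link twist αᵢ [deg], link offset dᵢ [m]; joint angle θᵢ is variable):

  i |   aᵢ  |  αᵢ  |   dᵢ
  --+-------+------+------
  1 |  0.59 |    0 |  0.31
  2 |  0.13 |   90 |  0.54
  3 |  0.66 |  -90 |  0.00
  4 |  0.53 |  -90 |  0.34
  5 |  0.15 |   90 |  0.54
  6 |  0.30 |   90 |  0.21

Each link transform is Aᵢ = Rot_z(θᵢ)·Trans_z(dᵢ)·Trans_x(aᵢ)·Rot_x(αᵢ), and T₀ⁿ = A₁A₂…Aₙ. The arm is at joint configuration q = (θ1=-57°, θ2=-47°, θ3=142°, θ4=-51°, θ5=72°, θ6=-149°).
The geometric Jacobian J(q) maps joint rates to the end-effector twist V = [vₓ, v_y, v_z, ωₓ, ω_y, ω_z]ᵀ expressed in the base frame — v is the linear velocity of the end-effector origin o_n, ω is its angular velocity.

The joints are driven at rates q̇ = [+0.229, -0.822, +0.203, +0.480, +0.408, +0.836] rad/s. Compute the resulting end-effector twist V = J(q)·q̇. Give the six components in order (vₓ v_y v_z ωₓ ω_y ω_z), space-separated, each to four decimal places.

1.0285 0.0394 -0.1093 -0.2816 1.2026 -0.6716

o_n = [0.3420, 0.8230, 1.3113]
J₁: ẑ×o_n = [-0.8230, 0.3420, 0.0000], ω = ẑ
J2: z=[0.0000, 0.0000, 1.0000] o=[0.3213, -0.4948, 0.3100] → [-1.3178, 0.0206, 0.0000, 0.0000, 0.0000, 1.0000]
J3: z=[-0.9703, 0.2419, 0.0000] o=[0.2899, -0.6210, 0.8500] → [0.1116, 0.4476, -1.4136, -0.9703, 0.2419, 0.0000]
J4: z=[0.1489, 0.5974, -0.7880] o=[0.4157, -0.1163, 1.2563] → [0.7730, 0.0499, 0.1839, 0.1489, 0.5974, -0.7880]
J5: z=[0.7588, 0.4420, 0.4785] o=[0.1303, 0.4415, 1.1938] → [-0.1306, 0.0121, 0.1959, 0.7588, 0.4420, 0.4785]
J6: z=[-0.5570, 0.8210, 0.1250] o=[0.4894, 0.6259, 1.5825] → [-0.2473, -0.1695, 0.0113, -0.5570, 0.8210, 0.1250]
V = J·q̇ = [1.0285, 0.0394, -0.1093, -0.2816, 1.2026, -0.6716]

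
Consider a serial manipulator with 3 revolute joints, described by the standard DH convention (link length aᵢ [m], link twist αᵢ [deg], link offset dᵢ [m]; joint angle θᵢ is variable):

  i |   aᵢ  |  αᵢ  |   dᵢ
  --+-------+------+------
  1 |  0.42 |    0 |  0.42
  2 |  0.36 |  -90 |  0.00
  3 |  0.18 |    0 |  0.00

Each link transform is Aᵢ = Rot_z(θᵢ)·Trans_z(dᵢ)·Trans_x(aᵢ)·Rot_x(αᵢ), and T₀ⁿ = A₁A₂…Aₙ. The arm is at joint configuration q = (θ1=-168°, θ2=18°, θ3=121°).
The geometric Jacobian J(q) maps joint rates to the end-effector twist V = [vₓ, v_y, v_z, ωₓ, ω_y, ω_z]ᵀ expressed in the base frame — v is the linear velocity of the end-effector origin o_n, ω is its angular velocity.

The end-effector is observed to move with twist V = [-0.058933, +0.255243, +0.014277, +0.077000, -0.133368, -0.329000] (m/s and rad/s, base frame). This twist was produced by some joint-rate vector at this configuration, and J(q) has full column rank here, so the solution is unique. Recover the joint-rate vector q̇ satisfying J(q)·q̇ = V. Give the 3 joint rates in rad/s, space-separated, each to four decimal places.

o_n = [-0.6423, -0.2210, 0.2657]
J₁: ẑ×o_n = [0.2210, -0.6423, 0.0000], ω = ẑ
J2: z=[0.0000, 0.0000, 1.0000] o=[-0.4108, -0.0873, 0.4200] → [0.1336, -0.2315, 0.0000, 0.0000, 0.0000, 1.0000]
J3: z=[0.5000, -0.8660, 0.0000] o=[-0.7226, -0.2673, 0.4200] → [0.1336, 0.0771, 0.0927, 0.5000, -0.8660, 0.0000]
q̇ = J⁺·V = [-0.4070, 0.0780, 0.1540]

-0.4070 0.0780 0.1540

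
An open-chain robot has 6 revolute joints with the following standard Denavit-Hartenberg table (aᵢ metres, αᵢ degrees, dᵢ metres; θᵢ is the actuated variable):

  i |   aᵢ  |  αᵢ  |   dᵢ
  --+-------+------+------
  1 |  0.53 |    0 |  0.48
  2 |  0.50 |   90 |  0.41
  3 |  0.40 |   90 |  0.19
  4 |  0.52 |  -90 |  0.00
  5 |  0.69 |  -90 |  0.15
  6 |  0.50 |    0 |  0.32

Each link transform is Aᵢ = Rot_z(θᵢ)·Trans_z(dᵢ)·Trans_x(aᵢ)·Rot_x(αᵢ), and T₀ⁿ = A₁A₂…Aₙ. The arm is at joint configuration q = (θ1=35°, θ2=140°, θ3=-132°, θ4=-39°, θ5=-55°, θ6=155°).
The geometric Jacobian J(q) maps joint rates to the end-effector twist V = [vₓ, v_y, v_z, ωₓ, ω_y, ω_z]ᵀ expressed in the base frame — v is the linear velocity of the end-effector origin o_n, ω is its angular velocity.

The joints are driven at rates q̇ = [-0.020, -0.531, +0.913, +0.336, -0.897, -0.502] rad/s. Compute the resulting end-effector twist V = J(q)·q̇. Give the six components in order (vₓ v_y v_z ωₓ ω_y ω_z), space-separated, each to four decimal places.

o_n = [0.6223, -0.1495, 0.0983]
J₁: ẑ×o_n = [0.1495, 0.6223, -0.0000], ω = ẑ
J2: z=[0.0000, 0.0000, 1.0000] o=[0.4342, 0.3040, 0.4800] → [0.4535, 0.1882, -0.0000, 0.0000, 0.0000, 1.0000]
J3: z=[0.0872, 0.9962, 0.0000] o=[-0.0639, 0.3476, 0.8900] → [-0.7887, 0.0690, -0.7270, 0.0872, 0.9962, 0.0000]
J4: z=[0.7403, -0.0648, 0.6691] o=[0.2192, 0.5135, 0.5927] → [0.4757, 0.6358, -0.4647, 0.7403, -0.0648, 0.6691]
J5: z=[0.4872, 0.7375, -0.4677] o=[0.4601, 0.1640, 0.2924] → [-0.2898, 0.0187, -0.2723, 0.4872, 0.7375, -0.4677]
J6: z=[-0.0452, -0.5135, -0.8569] o=[1.1349, -0.0281, 0.3719] → [0.0365, 0.4269, -0.2578, -0.0452, -0.5135, -0.8569]
V = J·q̇ = [-0.5625, -0.0668, -0.4462, -0.0860, 0.4840, 0.5235]

-0.5625 -0.0668 -0.4462 -0.0860 0.4840 0.5235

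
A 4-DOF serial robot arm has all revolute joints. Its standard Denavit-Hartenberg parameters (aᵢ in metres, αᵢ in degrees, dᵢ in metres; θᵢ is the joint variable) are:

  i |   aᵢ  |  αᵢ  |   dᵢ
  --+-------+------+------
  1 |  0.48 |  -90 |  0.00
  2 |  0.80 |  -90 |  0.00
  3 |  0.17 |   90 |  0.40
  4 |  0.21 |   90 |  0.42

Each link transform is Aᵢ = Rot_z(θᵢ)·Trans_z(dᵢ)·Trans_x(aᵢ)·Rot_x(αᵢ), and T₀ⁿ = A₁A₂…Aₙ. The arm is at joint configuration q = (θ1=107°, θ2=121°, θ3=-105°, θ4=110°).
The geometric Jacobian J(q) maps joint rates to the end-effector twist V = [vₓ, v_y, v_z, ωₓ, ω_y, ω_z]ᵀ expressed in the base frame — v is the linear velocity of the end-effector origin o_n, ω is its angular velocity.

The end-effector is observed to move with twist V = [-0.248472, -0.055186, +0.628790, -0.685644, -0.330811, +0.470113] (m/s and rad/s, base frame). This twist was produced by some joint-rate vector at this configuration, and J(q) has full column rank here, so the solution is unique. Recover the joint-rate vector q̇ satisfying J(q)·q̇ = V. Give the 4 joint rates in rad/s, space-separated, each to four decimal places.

-0.6340 0.9900 0.6680 0.9180

o_n = [0.0782, -0.2083, -0.0086]
J₁: ẑ×o_n = [0.2083, 0.0782, -0.0000], ω = ẑ
J2: z=[-0.9563, -0.2924, 0.0000] o=[-0.1403, 0.4590, 0.0000] → [0.0025, -0.0082, 0.7020, -0.9563, -0.2924, 0.0000]
J3: z=[0.2506, -0.8197, 0.5150] o=[-0.0199, 0.0650, -0.6857] → [-0.4144, -0.1192, 0.0119, 0.2506, -0.8197, 0.5150]
J4: z=[0.1021, 0.5514, 0.8280] o=[-0.0833, -0.2892, -0.4420] → [0.1720, 0.0894, -0.0808, 0.1021, 0.5514, 0.8280]
q̇ = J⁺·V = [-0.6340, 0.9900, 0.6680, 0.9180]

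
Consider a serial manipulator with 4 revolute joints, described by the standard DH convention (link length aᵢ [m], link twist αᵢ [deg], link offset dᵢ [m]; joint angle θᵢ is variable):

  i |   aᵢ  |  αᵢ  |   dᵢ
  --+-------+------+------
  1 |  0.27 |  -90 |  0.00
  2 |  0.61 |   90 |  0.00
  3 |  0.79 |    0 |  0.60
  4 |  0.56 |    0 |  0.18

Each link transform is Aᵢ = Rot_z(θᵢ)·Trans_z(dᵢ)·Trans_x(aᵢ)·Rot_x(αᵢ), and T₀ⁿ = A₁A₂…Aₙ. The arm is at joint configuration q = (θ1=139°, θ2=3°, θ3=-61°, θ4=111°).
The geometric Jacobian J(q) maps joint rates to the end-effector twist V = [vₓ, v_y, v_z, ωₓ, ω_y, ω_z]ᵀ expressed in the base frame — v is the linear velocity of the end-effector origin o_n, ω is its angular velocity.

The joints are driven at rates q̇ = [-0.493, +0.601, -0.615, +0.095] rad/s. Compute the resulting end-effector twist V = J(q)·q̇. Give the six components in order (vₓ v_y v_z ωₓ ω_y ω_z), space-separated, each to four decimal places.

o_n = [-1.0824, 1.2880, 0.7081]
J₁: ẑ×o_n = [-1.2880, -1.0824, 0.0000], ω = ẑ
J2: z=[-0.6561, -0.7547, 0.0000] o=[-0.2038, 0.1771, 0.0000] → [-0.5344, 0.4646, -1.3919, -0.6561, -0.7547, 0.0000]
J3: z=[-0.0395, 0.0343, 0.9986] o=[-0.6635, 0.5768, -0.0319] → [-0.6849, -0.3891, -0.0137, -0.0395, 0.0343, 0.9986]
J4: z=[-0.0395, 0.0343, 0.9986] o=[-0.5226, 1.3698, 0.5472] → [0.0872, -0.5527, 0.0225, -0.0395, 0.0343, 0.9986]
V = J·q̇ = [0.7433, 0.9996, -0.8260, -0.3738, -0.4714, -1.0123]

0.7433 0.9996 -0.8260 -0.3738 -0.4714 -1.0123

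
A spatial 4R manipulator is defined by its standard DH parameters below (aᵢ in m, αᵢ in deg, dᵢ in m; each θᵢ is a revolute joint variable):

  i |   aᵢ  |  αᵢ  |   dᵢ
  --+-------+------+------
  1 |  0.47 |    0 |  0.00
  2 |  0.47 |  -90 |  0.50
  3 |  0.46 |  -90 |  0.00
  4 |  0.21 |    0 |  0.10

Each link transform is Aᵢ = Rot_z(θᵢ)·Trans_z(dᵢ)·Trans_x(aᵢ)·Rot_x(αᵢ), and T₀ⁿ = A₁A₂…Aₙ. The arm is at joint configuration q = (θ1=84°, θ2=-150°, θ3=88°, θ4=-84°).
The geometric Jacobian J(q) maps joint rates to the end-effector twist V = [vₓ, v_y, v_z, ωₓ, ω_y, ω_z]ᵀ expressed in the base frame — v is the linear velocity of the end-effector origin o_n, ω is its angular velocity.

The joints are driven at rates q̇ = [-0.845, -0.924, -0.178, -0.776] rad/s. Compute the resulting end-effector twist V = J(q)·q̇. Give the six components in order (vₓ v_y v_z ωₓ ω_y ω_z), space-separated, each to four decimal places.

o_n = [0.3973, 0.1989, 0.0149]
J₁: ẑ×o_n = [-0.1989, 0.3973, 0.0000], ω = ẑ
J2: z=[0.0000, 0.0000, 1.0000] o=[0.0491, 0.4674, 0.0000] → [0.2685, 0.3482, -0.0000, 0.0000, 0.0000, 1.0000]
J3: z=[0.9135, 0.4067, 0.0000] o=[0.2403, 0.0381, 0.5000] → [-0.1973, 0.4432, 0.0831, 0.9135, 0.4067, 0.0000]
J4: z=[-0.4065, 0.9130, -0.0349] o=[0.2468, 0.0234, 0.0403] → [-0.0171, -0.0156, -0.2087, -0.4065, 0.9130, -0.0349]
V = J·q̇ = [-0.0316, -0.7242, 0.1472, 0.1528, -0.7809, -1.7419]

-0.0316 -0.7242 0.1472 0.1528 -0.7809 -1.7419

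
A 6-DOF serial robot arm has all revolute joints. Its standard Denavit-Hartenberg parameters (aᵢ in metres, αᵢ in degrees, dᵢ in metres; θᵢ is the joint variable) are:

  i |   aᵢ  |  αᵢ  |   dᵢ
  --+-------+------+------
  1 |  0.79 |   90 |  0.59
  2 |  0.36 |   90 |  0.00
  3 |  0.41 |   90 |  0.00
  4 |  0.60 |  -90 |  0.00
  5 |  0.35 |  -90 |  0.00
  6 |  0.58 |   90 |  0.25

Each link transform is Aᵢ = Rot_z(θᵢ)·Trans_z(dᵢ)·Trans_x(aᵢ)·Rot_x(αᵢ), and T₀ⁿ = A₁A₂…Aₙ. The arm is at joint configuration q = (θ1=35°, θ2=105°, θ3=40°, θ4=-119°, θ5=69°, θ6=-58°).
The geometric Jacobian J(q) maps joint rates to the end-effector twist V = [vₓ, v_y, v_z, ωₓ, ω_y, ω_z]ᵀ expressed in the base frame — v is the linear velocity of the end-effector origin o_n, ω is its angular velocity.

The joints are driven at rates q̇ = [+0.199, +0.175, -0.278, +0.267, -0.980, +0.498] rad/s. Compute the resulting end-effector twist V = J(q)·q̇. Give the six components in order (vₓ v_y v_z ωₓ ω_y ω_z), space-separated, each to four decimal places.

o_n = [0.4833, -0.7495, 0.7087]
J₁: ẑ×o_n = [0.7495, 0.4833, -0.0000], ω = ẑ
J2: z=[0.5736, -0.8192, 0.0000] o=[0.6471, 0.4531, 0.5900] → [-0.0972, -0.0681, -0.8239, 0.5736, -0.8192, 0.0000]
J3: z=[0.7912, 0.5540, 0.2588] o=[0.5708, 0.3997, 0.9377] → [0.1705, 0.1586, -0.8608, 0.7912, 0.5540, 0.2588]
J4: z=[-0.5757, 0.5321, 0.6209] o=[0.6554, 0.1372, 1.2411] → [0.2672, -0.4133, 0.6019, -0.5757, 0.5321, 0.6209]
J5: z=[-0.2032, -0.8286, 0.5217] o=[0.1802, 0.0327, 0.8900] → [0.5583, 0.1213, 0.4101, -0.2032, -0.8286, 0.5217]
J6: z=[0.9457, -0.0281, 0.3237] o=[0.2689, -0.1630, 0.6138] → [0.1872, -0.0204, -0.5486, 0.9457, -0.0281, 0.3237]
V = J·q̇ = [-0.2978, -0.1992, -0.4193, 0.3968, 0.6427, -0.0572]

-0.2978 -0.1992 -0.4193 0.3968 0.6427 -0.0572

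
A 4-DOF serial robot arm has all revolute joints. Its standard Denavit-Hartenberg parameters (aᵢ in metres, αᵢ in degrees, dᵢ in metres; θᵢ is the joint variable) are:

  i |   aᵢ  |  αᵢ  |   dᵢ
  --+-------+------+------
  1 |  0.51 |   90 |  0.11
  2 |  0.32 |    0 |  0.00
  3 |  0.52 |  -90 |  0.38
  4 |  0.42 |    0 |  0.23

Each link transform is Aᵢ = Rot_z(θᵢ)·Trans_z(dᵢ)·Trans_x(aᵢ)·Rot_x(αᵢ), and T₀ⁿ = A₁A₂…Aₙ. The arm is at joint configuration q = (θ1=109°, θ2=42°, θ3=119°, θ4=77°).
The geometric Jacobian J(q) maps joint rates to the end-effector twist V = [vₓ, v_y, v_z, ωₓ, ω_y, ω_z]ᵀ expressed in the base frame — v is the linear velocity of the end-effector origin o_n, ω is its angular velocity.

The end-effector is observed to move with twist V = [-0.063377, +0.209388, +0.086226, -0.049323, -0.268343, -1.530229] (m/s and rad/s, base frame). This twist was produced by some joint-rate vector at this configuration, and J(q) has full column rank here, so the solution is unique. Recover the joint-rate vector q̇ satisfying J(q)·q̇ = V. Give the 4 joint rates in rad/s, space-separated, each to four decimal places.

-0.8400 0.4020 -0.5360 0.7300

o_n = [-0.0576, 0.0774, 0.3067]
J₁: ẑ×o_n = [-0.0774, -0.0576, 0.0000], ω = ẑ
J2: z=[0.9455, 0.3256, 0.0000] o=[-0.1660, 0.4822, 0.1100] → [0.0640, -0.1860, -0.4181, 0.9455, 0.3256, 0.0000]
J3: z=[0.9455, 0.3256, 0.0000] o=[-0.2435, 0.7071, 0.3241] → [-0.0057, 0.0165, -0.6559, 0.9455, 0.3256, 0.0000]
J4: z=[0.1060, -0.3078, -0.9455] o=[0.2759, 0.3659, 0.4934] → [-0.2153, 0.3351, -0.1332, 0.1060, -0.3078, -0.9455]
q̇ = J⁺·V = [-0.8400, 0.4020, -0.5360, 0.7300]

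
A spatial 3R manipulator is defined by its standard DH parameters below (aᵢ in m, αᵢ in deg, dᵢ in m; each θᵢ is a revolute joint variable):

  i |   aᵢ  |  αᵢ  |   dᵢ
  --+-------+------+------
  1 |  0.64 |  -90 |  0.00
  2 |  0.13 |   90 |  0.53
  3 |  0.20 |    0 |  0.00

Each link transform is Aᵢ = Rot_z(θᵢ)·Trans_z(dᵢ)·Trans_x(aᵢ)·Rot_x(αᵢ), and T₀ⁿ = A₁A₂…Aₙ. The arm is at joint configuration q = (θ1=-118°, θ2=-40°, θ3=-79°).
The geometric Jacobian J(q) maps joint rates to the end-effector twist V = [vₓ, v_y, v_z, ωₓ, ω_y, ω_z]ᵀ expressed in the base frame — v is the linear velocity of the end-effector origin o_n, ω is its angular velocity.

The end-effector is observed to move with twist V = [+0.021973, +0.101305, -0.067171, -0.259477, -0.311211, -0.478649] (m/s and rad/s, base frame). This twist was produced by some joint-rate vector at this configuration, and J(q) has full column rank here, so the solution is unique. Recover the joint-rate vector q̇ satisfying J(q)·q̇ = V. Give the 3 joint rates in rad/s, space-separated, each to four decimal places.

-0.0060 -0.0830 -0.6170

o_n = [-0.0663, -0.8355, 0.1081]
J₁: ẑ×o_n = [0.8355, -0.0663, 0.0000], ω = ẑ
J2: z=[0.8829, -0.4695, 0.0000] o=[-0.3005, -0.5651, 0.0000] → [-0.0507, -0.0954, -0.1288, 0.8829, -0.4695, 0.0000]
J3: z=[0.3018, 0.5675, 0.7660] o=[0.1207, -0.9018, 0.0836] → [-0.0369, -0.1507, 0.1262, 0.3018, 0.5675, 0.7660]
q̇ = J⁺·V = [-0.0060, -0.0830, -0.6170]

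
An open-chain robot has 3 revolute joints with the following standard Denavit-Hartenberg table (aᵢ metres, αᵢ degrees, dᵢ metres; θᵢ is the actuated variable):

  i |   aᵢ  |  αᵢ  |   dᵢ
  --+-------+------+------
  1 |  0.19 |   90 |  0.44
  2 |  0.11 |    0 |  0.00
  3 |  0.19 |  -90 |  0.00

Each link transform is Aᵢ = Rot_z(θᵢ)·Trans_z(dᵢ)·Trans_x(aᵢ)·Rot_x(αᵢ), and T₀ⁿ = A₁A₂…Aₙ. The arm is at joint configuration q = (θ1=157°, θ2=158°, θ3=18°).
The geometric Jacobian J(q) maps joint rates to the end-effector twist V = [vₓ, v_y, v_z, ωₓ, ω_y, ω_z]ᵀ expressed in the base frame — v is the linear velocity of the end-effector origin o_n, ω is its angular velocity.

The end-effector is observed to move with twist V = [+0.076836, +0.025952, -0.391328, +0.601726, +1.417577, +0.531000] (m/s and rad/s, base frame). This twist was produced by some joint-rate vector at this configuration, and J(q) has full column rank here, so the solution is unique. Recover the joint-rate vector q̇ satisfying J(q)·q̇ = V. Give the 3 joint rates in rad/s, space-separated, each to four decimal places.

0.5310 0.9750 0.5650

o_n = [0.0935, -0.0397, 0.4945]
J₁: ẑ×o_n = [0.0397, 0.0935, -0.0000], ω = ẑ
J2: z=[0.3907, 0.9205, 0.0000] o=[-0.1749, 0.0742, 0.4400] → [0.0501, -0.0213, -0.2915, 0.3907, 0.9205, 0.0000]
J3: z=[0.3907, 0.9205, 0.0000] o=[-0.0810, 0.0344, 0.4812] → [0.0122, -0.0052, -0.1895, 0.3907, 0.9205, 0.0000]
q̇ = J⁺·V = [0.5310, 0.9750, 0.5650]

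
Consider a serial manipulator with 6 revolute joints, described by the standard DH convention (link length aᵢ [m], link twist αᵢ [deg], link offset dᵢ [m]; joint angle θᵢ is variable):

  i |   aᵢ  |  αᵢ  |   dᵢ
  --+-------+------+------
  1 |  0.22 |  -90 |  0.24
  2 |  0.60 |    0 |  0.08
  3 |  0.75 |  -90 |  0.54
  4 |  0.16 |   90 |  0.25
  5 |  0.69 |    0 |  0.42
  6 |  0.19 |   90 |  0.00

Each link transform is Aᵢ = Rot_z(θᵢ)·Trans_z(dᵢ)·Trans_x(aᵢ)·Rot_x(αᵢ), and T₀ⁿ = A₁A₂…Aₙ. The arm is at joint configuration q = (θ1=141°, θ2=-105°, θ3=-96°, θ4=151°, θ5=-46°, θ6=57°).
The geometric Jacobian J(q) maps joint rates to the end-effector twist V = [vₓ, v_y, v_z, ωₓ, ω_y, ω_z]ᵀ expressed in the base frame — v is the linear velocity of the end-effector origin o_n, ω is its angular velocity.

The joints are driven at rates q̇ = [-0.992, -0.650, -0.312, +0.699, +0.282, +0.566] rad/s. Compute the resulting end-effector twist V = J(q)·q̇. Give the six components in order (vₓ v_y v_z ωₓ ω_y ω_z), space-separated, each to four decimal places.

o_n = [0.1520, 0.0670, 0.5405]
J₁: ẑ×o_n = [-0.0670, 0.1520, 0.0000], ω = ẑ
J2: z=[-0.6293, -0.7771, 0.0000] o=[-0.1710, 0.1385, 0.2400] → [-0.2335, 0.1891, 0.2960, -0.6293, -0.7771, 0.0000]
J3: z=[-0.6293, -0.7771, 0.0000] o=[-0.1006, -0.0214, 0.8196] → [0.2169, -0.1756, 0.1407, -0.6293, -0.7771, 0.0000]
J4: z=[0.2785, -0.2255, 0.9336] o=[0.1037, -0.8817, 0.5508] → [-0.8834, 0.0480, 0.2751, 0.2785, -0.2255, 0.9336]
J5: z=[0.9022, 0.3949, -0.1737] o=[0.1206, -0.7956, 0.8343] → [0.0339, 0.2596, 0.7658, 0.9022, 0.3949, -0.1737]
J6: z=[0.9022, 0.3949, -0.1737] o=[0.2033, -0.0910, 0.4482] → [0.0639, -0.0744, 0.1628, 0.9022, 0.3949, -0.1737]
V = J·q̇ = [-0.4212, -0.1543, 0.2641, 1.5651, 0.9248, -0.4868]

-0.4212 -0.1543 0.2641 1.5651 0.9248 -0.4868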